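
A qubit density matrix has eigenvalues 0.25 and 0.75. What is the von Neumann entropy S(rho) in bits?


S = -p*log2(p) - (1-p)*log2(1-p)
p = 0.2500, 1-p = 0.7500
= -0.2500 * log2(0.2500) - 0.7500 * log2(0.7500)
= -(-0.5000) - (-0.3113)
= 0.8113

0.8113


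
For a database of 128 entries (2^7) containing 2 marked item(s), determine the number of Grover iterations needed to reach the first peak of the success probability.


After j Grover iterations the success probability is P(j) = sin^2((2j+1)*theta), where sin(theta) = sqrt(k/N).
N = 2^7 = 128, k = 2
sin(theta) = sqrt(k/N) = 0.125
theta = arcsin(sqrt(k/N)) = 0.1253278312 rad
P(j) reaches its first maximum when (2j+1)*theta is as close as possible to pi/2, i.e. j = round(pi/(4*theta) - 1/2).
pi/(4*theta) - 1/2 = 5.7667
(For comparison, the common estimate pi/4 * sqrt(N/k) = 6.2832; the exact maximiser is used here.)
Optimal iterations = 6

6


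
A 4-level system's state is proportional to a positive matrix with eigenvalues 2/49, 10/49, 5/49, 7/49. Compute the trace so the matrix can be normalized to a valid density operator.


tr(M) = sum of eigenvalues
= 2/49 + 10/49 + 5/49 + 7/49
= 24/49
= 0.4898

0.4898


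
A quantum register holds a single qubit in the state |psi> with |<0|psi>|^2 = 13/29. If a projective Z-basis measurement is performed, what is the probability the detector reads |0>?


|alpha|^2 = 13/29 = 0.4483
|beta|^2 = 1 - 13/29 = 16/29 = 0.5517
P(|0>) = |alpha|^2 = 0.4483

0.4483


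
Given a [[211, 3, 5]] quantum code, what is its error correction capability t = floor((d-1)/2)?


Code parameters: [[211, 3, 5]], distance d = 5.
Number of correctable errors = floor((d-1)/2)
= floor((5 - 1)/2)
= floor(4/2)
= 2

2


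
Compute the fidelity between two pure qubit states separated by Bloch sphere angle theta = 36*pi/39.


For states separated by angle theta on Bloch sphere:
F = cos^2(theta/2)
theta = 36*pi/39 = 2.8999
theta/2 = 1.4500
cos(theta/2) = 0.1205
F = 0.0145

0.0145


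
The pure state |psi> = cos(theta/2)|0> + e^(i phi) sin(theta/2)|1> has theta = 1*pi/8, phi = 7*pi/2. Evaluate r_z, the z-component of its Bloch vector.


theta = 0.3927, phi = 10.9956
r_z = cos(theta) = 0.9239

0.9239


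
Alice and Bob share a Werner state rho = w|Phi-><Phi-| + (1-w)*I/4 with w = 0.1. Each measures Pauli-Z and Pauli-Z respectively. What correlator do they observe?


|Phi-> = (|00> - |11>)/sqrt(2)
For the pure Bell state, <Z_A Z_B> = +1 (Bell-state Pauli correlator).
The maximally-mixed part I/4 has tr(I/4 * P tensor P) = 0 for any traceless Pauli P.
So <Z_A Z_B>_rho = w * (+1) + (1 - w) * 0
= 0.1 * (+1)
= 0.1000

0.1000


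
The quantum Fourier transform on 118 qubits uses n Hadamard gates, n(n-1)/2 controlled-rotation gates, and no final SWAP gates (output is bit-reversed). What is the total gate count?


Hadamard gates: 118
Controlled rotations: n*(n-1)/2 = 118*117/2 = 6903
SWAP gates: 0 (omitted)
Total = 118 + 6903
= 7021

7021


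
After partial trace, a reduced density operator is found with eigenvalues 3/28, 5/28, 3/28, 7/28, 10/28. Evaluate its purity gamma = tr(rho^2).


tr(rho^2) = sum of eigenvalues squared
= (3/28)^2 + (5/28)^2 + (3/28)^2 + (7/28)^2 + (10/28)^2
= (9 + 25 + 9 + 49 + 100) / 784
= 192/784
= 0.2449

0.2449


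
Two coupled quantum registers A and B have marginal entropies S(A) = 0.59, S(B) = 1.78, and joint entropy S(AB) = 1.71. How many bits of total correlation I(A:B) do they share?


I(A:B) = S(A) + S(B) - S(AB)
= 0.59 + 1.78 - 1.71
= 0.6600

0.6600


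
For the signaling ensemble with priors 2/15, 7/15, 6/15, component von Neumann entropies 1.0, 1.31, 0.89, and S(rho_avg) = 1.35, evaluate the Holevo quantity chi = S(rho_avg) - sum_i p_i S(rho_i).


chi = S(rho) - sum_i p_i * S(rho_i)
Weighted entropy = 2/15 * 1.0 + 7/15 * 1.31 + 6/15 * 0.89
= 1.1007
chi = 1.35 - 1.1007
= 0.2493

0.2493


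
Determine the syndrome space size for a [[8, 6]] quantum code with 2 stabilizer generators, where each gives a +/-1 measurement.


Each stabilizer generator gives a binary (+1 or -1) measurement outcome.
With 2 independent generators:
Total syndromes = 2^2
= 4

4


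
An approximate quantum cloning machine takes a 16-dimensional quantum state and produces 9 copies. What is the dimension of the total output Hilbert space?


Output space = H^(tensor 9) where dim(H) = 16
dim = 16^9
= 256 (after 2 factors)
= 4096 (after 3 factors)
= 65536 (after 4 factors)
= 1048576 (after 5 factors)
= 16777216 (after 6 factors)
= 268435456 (after 7 factors)
= 4294967296 (after 8 factors)
= 68719476736 (after 9 factors)
= 68719476736

68719476736


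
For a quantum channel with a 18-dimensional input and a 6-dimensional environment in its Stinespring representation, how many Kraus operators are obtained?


Tracing out the environment in an orthonormal basis {|i>_E} gives Kraus operators K_i = <i|_E U |0>_E.
Number of Kraus operators = dim(H_env) = d_env
= 6

6


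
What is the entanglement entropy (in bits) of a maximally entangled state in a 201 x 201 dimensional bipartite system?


For a maximally entangled state in d x d:
S = log2(d) = log2(201)
= 7.6511

7.6511


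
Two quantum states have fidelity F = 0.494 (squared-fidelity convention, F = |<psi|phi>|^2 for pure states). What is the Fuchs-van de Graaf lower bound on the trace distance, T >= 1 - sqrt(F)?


Fuchs-van de Graaf (squared-fidelity convention): 1 - sqrt(F) <= T <= sqrt(1 - F).
Lower bound: T >= 1 - sqrt(F)
sqrt(F) = sqrt(0.494) = 0.7029
T >= 1 - 0.7029
T >= 0.2971

0.2971


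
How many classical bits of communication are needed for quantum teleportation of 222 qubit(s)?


Quantum teleportation requires 2 classical bits per qubit teleported.
222 qubit(s) -> 2 * 222 = 444 classical bits

444


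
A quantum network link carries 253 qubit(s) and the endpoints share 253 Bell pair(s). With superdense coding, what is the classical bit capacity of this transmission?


Superdense coding allows 2 classical bits per shared entangled pair.
253 pair(s) -> 2 * 253 = 506 classical bits

506


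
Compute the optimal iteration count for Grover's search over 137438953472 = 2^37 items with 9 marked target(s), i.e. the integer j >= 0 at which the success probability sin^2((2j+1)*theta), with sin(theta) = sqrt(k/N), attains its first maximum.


After j Grover iterations the success probability is P(j) = sin^2((2j+1)*theta), where sin(theta) = sqrt(k/N).
N = 2^37 = 137438953472, k = 9
sin(theta) = sqrt(k/N) = 8.092194914e-06
theta = arcsin(sqrt(k/N)) = 8.092194914e-06 rad
P(j) reaches its first maximum when (2j+1)*theta is as close as possible to pi/2, i.e. j = round(pi/(4*theta) - 1/2).
pi/(4*theta) - 1/2 = 97055.7587
(For comparison, the common estimate pi/4 * sqrt(N/k) = 97056.2587; the exact maximiser is used here.)
Optimal iterations = 97056

97056


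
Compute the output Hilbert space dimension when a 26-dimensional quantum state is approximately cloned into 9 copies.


Output space = H^(tensor 9) where dim(H) = 26
dim = 26^9
= 676 (after 2 factors)
= 17576 (after 3 factors)
= 456976 (after 4 factors)
= 11881376 (after 5 factors)
= 308915776 (after 6 factors)
= 8031810176 (after 7 factors)
= 208827064576 (after 8 factors)
= 5429503678976 (after 9 factors)
= 5429503678976

5429503678976


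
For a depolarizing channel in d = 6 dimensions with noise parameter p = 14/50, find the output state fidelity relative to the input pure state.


F = (1-p) + p/d
= (1 - 0.2800) + 0.2800/6
= 0.7200 + 0.0467
= 0.7667

0.7667


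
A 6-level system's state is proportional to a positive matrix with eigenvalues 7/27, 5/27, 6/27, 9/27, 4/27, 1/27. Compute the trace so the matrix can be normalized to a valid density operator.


tr(M) = sum of eigenvalues
= 7/27 + 5/27 + 6/27 + 9/27 + 4/27 + 1/27
= 32/27
= 1.1852

1.1852


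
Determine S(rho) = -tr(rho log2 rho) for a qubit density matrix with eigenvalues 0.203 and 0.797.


S = -p*log2(p) - (1-p)*log2(1-p)
p = 0.2030, 1-p = 0.7970
= -0.2030 * log2(0.2030) - 0.7970 * log2(0.7970)
= -(-0.4670) - (-0.2609)
= 0.7279

0.7279


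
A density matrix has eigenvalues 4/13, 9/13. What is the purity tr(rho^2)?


tr(rho^2) = sum of eigenvalues squared
= (4/13)^2 + (9/13)^2
= (16 + 81) / 169
= 97/169
= 0.5740

0.5740


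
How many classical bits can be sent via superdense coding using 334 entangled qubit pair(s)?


Superdense coding allows 2 classical bits per shared entangled pair.
334 pair(s) -> 2 * 334 = 668 classical bits

668


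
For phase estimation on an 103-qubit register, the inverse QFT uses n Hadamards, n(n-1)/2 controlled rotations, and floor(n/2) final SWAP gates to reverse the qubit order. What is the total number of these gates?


Hadamard gates: 103
Controlled rotations: n*(n-1)/2 = 103*102/2 = 5253
SWAP gates: floor(n/2) = floor(103/2) = 51
Total = 103 + 5253 + 51
= 5407

5407


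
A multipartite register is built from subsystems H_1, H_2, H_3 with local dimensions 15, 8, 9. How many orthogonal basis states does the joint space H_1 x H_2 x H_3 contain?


dim(H_1 x H_2 x H_3) = 15 * 8 * 9
= 120 * 9
= 1080

1080


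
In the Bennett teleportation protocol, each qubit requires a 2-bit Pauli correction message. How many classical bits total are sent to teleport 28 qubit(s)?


Quantum teleportation requires 2 classical bits per qubit teleported.
28 qubit(s) -> 2 * 28 = 56 classical bits

56


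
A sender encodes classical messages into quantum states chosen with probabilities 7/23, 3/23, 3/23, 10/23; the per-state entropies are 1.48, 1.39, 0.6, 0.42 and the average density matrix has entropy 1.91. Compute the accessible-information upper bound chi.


chi = S(rho) - sum_i p_i * S(rho_i)
Weighted entropy = 7/23 * 1.48 + 3/23 * 1.39 + 3/23 * 0.6 + 10/23 * 0.42
= 0.8926
chi = 1.91 - 0.8926
= 1.0174

1.0174


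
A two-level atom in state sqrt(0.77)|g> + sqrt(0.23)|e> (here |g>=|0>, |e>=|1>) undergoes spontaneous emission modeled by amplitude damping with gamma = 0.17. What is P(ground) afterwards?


For amplitude damping with parameter gamma on state sqrt(a)|0> + sqrt(b)|1>:
alpha^2 = 0.77, beta^2 = 0.23
P(|0>) = alpha^2 + gamma * beta^2
= 0.77 + 0.17 * 0.23
= 0.77 + 0.0391
= 0.8091

0.8091


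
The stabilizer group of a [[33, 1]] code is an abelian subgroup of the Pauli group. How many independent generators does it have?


For an [[n,k]] stabilizer code:
Number of stabilizer generators = n - k
= 33 - 1
= 32

32


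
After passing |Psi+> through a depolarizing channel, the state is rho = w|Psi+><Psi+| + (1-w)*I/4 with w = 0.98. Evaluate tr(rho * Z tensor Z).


|Psi+> = (|01> + |10>)/sqrt(2)
For the pure Bell state, <Z_A Z_B> = -1 (Bell-state Pauli correlator).
The maximally-mixed part I/4 has tr(I/4 * P tensor P) = 0 for any traceless Pauli P.
So <Z_A Z_B>_rho = w * (-1) + (1 - w) * 0
= 0.98 * (-1)
= -0.9800

-0.9800


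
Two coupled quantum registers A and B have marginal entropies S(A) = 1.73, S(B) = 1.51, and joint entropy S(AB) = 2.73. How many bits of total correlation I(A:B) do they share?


I(A:B) = S(A) + S(B) - S(AB)
= 1.73 + 1.51 - 2.73
= 0.5100

0.5100


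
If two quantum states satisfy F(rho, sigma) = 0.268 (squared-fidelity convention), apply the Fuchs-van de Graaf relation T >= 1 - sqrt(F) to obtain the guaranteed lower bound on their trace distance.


Fuchs-van de Graaf (squared-fidelity convention): 1 - sqrt(F) <= T <= sqrt(1 - F).
Lower bound: T >= 1 - sqrt(F)
sqrt(F) = sqrt(0.268) = 0.5177
T >= 1 - 0.5177
T >= 0.4823

0.4823


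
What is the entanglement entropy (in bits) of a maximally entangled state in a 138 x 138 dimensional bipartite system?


For a maximally entangled state in d x d:
S = log2(d) = log2(138)
= 7.1085

7.1085


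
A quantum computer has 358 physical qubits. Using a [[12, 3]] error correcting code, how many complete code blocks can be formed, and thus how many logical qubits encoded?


Each code block uses 12 physical qubits for 3 logical qubit(s).
Number of complete blocks = floor(358 / 12) = 29
Logical qubits = 29 * 3
= 87

87


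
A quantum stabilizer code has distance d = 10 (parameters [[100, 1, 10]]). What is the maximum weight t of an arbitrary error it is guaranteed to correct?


Code parameters: [[100, 1, 10]], distance d = 10.
Number of correctable errors = floor((d-1)/2)
= floor((10 - 1)/2)
= floor(9/2)
= 4

4


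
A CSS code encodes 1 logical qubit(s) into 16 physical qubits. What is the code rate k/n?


Code rate R = k/n
= 1/16
= 0.0625

0.0625


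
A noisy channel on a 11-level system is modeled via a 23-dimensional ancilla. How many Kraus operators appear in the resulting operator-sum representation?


Tracing out the environment in an orthonormal basis {|i>_E} gives Kraus operators K_i = <i|_E U |0>_E.
Number of Kraus operators = dim(H_env) = d_env
= 23

23


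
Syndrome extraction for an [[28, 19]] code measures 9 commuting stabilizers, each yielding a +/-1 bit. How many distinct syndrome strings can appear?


Each stabilizer generator gives a binary (+1 or -1) measurement outcome.
With 9 independent generators:
Total syndromes = 2^9
= 512

512


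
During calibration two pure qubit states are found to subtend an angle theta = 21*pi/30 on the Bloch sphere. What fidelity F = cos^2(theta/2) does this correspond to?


For states separated by angle theta on Bloch sphere:
F = cos^2(theta/2)
theta = 21*pi/30 = 2.1991
theta/2 = 1.0996
cos(theta/2) = 0.4540
F = 0.2061

0.2061


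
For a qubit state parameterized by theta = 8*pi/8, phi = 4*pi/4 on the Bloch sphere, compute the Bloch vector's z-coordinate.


theta = 3.1416, phi = 3.1416
r_z = cos(theta) = -1.0000

-1.0000


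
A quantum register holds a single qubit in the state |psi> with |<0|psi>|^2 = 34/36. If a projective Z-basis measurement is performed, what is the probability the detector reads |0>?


|alpha|^2 = 34/36 = 0.9444
|beta|^2 = 1 - 34/36 = 2/36 = 0.0556
P(|0>) = |alpha|^2 = 0.9444

0.9444


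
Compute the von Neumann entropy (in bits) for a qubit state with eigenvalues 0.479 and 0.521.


S = -p*log2(p) - (1-p)*log2(1-p)
p = 0.4790, 1-p = 0.5210
= -0.4790 * log2(0.4790) - 0.5210 * log2(0.5210)
= -(-0.5087) - (-0.4901)
= 0.9987

0.9987


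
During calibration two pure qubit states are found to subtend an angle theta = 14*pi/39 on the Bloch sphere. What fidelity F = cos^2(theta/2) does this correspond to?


For states separated by angle theta on Bloch sphere:
F = cos^2(theta/2)
theta = 14*pi/39 = 1.1278
theta/2 = 0.5639
cos(theta/2) = 0.8452
F = 0.7143

0.7143


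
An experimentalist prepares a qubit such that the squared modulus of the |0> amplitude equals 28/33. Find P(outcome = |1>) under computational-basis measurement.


|alpha|^2 = 28/33 = 0.8485
|beta|^2 = 1 - 28/33 = 5/33 = 0.1515
P(|1>) = |beta|^2 = 0.1515

0.1515


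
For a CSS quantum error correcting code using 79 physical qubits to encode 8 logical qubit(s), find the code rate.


Code rate R = k/n
= 8/79
= 0.1013

0.1013


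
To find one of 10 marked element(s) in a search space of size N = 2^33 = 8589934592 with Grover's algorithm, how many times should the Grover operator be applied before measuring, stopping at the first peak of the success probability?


After j Grover iterations the success probability is P(j) = sin^2((2j+1)*theta), where sin(theta) = sqrt(k/N).
N = 2^33 = 8589934592, k = 10
sin(theta) = sqrt(k/N) = 3.41196896e-05
theta = arcsin(sqrt(k/N)) = 3.41196896e-05 rad
P(j) reaches its first maximum when (2j+1)*theta is as close as possible to pi/2, i.e. j = round(pi/(4*theta) - 1/2).
pi/(4*theta) - 1/2 = 23018.4129
(For comparison, the common estimate pi/4 * sqrt(N/k) = 23018.9129; the exact maximiser is used here.)
Optimal iterations = 23018

23018


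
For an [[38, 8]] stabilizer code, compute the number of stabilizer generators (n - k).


For an [[n,k]] stabilizer code:
Number of stabilizer generators = n - k
= 38 - 8
= 30

30


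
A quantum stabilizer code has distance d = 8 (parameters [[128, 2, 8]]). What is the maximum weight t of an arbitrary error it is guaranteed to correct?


Code parameters: [[128, 2, 8]], distance d = 8.
Number of correctable errors = floor((d-1)/2)
= floor((8 - 1)/2)
= floor(7/2)
= 3

3


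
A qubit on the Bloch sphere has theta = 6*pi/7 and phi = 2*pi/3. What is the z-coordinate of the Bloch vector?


theta = 2.6928, phi = 2.0944
r_z = cos(theta) = -0.9010

-0.9010


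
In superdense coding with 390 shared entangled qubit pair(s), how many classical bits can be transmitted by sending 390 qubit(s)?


Superdense coding allows 2 classical bits per shared entangled pair.
390 pair(s) -> 2 * 390 = 780 classical bits

780


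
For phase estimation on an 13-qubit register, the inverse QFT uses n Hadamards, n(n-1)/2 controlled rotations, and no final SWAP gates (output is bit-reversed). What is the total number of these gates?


Hadamard gates: 13
Controlled rotations: n*(n-1)/2 = 13*12/2 = 78
SWAP gates: 0 (omitted)
Total = 13 + 78
= 91

91


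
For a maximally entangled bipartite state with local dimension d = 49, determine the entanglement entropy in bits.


For a maximally entangled state in d x d:
S = log2(d) = log2(49)
= 5.6147

5.6147


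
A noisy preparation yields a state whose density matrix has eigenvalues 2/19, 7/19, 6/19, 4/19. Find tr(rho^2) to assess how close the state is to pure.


tr(rho^2) = sum of eigenvalues squared
= (2/19)^2 + (7/19)^2 + (6/19)^2 + (4/19)^2
= (4 + 49 + 36 + 16) / 361
= 105/361
= 0.2909

0.2909


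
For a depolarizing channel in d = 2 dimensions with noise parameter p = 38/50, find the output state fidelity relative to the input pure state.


F = (1-p) + p/d
= (1 - 0.7600) + 0.7600/2
= 0.2400 + 0.3800
= 0.6200

0.6200


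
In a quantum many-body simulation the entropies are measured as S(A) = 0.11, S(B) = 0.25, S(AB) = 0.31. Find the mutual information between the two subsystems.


I(A:B) = S(A) + S(B) - S(AB)
= 0.11 + 0.25 - 0.31
= 0.0500

0.0500


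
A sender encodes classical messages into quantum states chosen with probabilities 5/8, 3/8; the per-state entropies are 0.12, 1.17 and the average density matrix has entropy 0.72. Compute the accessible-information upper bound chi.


chi = S(rho) - sum_i p_i * S(rho_i)
Weighted entropy = 5/8 * 0.12 + 3/8 * 1.17
= 0.5137
chi = 0.72 - 0.5137
= 0.2063

0.2063


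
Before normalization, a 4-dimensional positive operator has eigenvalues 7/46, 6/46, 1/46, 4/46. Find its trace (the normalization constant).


tr(M) = sum of eigenvalues
= 7/46 + 6/46 + 1/46 + 4/46
= 18/46
= 0.3913

0.3913


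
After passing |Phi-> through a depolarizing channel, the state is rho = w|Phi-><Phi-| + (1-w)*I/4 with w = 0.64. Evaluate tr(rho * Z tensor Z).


|Phi-> = (|00> - |11>)/sqrt(2)
For the pure Bell state, <Z_A Z_B> = +1 (Bell-state Pauli correlator).
The maximally-mixed part I/4 has tr(I/4 * P tensor P) = 0 for any traceless Pauli P.
So <Z_A Z_B>_rho = w * (+1) + (1 - w) * 0
= 0.64 * (+1)
= 0.6400

0.6400


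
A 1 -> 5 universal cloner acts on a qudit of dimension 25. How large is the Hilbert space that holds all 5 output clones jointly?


Output space = H^(tensor 5) where dim(H) = 25
dim = 25^5
= 625 (after 2 factors)
= 15625 (after 3 factors)
= 390625 (after 4 factors)
= 9765625 (after 5 factors)
= 9765625

9765625


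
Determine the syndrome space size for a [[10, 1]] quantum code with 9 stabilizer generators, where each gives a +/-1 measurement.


Each stabilizer generator gives a binary (+1 or -1) measurement outcome.
With 9 independent generators:
Total syndromes = 2^9
= 512

512


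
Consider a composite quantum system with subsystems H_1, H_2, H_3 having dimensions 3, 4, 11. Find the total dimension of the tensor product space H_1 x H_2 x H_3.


dim(H_1 x H_2 x H_3) = 3 * 4 * 11
= 12 * 11
= 132

132


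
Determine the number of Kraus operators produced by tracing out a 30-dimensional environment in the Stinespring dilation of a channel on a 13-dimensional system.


Tracing out the environment in an orthonormal basis {|i>_E} gives Kraus operators K_i = <i|_E U |0>_E.
Number of Kraus operators = dim(H_env) = d_env
= 30

30


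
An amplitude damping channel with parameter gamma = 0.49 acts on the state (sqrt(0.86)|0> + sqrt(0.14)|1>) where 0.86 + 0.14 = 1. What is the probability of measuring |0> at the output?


For amplitude damping with parameter gamma on state sqrt(a)|0> + sqrt(b)|1>:
alpha^2 = 0.86, beta^2 = 0.14
P(|0>) = alpha^2 + gamma * beta^2
= 0.86 + 0.49 * 0.14
= 0.86 + 0.0686
= 0.9286

0.9286


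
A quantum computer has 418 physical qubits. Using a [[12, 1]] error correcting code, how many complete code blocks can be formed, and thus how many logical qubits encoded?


Each code block uses 12 physical qubits for 1 logical qubit(s).
Number of complete blocks = floor(418 / 12) = 34
Logical qubits = 34 * 1
= 34

34


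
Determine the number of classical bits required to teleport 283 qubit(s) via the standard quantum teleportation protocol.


Quantum teleportation requires 2 classical bits per qubit teleported.
283 qubit(s) -> 2 * 283 = 566 classical bits

566


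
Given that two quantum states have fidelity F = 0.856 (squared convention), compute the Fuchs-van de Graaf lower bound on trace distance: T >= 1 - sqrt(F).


Fuchs-van de Graaf (squared-fidelity convention): 1 - sqrt(F) <= T <= sqrt(1 - F).
Lower bound: T >= 1 - sqrt(F)
sqrt(F) = sqrt(0.856) = 0.9252
T >= 1 - 0.9252
T >= 0.0748

0.0748


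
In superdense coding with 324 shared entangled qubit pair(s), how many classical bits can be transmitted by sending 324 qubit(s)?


Superdense coding allows 2 classical bits per shared entangled pair.
324 pair(s) -> 2 * 324 = 648 classical bits

648


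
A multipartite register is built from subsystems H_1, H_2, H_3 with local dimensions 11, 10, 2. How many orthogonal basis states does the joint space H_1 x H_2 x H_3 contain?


dim(H_1 x H_2 x H_3) = 11 * 10 * 2
= 110 * 2
= 220

220


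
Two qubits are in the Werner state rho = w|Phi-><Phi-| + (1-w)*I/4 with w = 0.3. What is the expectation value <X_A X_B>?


|Phi-> = (|00> - |11>)/sqrt(2)
For the pure Bell state, <X_A X_B> = -1 (Bell-state Pauli correlator).
The maximally-mixed part I/4 has tr(I/4 * P tensor P) = 0 for any traceless Pauli P.
So <X_A X_B>_rho = w * (-1) + (1 - w) * 0
= 0.3 * (-1)
= -0.3000

-0.3000


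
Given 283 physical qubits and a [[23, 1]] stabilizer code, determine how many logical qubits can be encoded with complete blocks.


Each code block uses 23 physical qubits for 1 logical qubit(s).
Number of complete blocks = floor(283 / 23) = 12
Logical qubits = 12 * 1
= 12

12


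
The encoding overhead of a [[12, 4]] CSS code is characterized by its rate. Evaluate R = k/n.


Code rate R = k/n
= 4/12
= 0.3333

0.3333


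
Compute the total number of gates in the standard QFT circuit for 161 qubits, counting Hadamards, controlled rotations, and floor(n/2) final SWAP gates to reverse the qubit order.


Hadamard gates: 161
Controlled rotations: n*(n-1)/2 = 161*160/2 = 12880
SWAP gates: floor(n/2) = floor(161/2) = 80
Total = 161 + 12880 + 80
= 13121

13121


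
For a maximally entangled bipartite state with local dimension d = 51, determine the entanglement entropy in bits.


For a maximally entangled state in d x d:
S = log2(d) = log2(51)
= 5.6724

5.6724


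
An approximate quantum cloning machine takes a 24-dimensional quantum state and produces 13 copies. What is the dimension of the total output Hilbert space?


Output space = H^(tensor 13) where dim(H) = 24
dim = 24^13
= 576 (after 2 factors)
= 13824 (after 3 factors)
= 331776 (after 4 factors)
= 7962624 (after 5 factors)
= 191102976 (after 6 factors)
= 4586471424 (after 7 factors)
= 110075314176 (after 8 factors)
= 2641807540224 (after 9 factors)
= 63403380965376 (after 10 factors)
= 1521681143169024 (after 11 factors)
= 36520347436056576 (after 12 factors)
= 876488338465357824 (after 13 factors)
= 876488338465357824

876488338465357824


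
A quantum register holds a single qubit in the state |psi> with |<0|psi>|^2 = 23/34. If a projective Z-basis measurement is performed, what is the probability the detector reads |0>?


|alpha|^2 = 23/34 = 0.6765
|beta|^2 = 1 - 23/34 = 11/34 = 0.3235
P(|0>) = |alpha|^2 = 0.6765

0.6765


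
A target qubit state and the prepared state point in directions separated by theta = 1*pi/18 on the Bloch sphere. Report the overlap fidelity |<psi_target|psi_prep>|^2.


For states separated by angle theta on Bloch sphere:
F = cos^2(theta/2)
theta = 1*pi/18 = 0.1745
theta/2 = 0.0873
cos(theta/2) = 0.9962
F = 0.9924

0.9924


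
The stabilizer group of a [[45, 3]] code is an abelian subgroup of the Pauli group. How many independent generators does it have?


For an [[n,k]] stabilizer code:
Number of stabilizer generators = n - k
= 45 - 3
= 42

42


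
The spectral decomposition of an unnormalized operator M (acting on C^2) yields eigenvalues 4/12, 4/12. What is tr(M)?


tr(M) = sum of eigenvalues
= 4/12 + 4/12
= 8/12
= 0.6667

0.6667


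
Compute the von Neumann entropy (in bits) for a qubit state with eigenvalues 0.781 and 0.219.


S = -p*log2(p) - (1-p)*log2(1-p)
p = 0.7810, 1-p = 0.2190
= -0.7810 * log2(0.7810) - 0.2190 * log2(0.2190)
= -(-0.2785) - (-0.4798)
= 0.7583

0.7583


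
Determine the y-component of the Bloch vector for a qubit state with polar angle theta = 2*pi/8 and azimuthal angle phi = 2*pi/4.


theta = 0.7854, phi = 1.5708
r_y = sin(theta)*sin(phi) = 0.7071 * 1.0000
r_y = 0.7071

0.7071


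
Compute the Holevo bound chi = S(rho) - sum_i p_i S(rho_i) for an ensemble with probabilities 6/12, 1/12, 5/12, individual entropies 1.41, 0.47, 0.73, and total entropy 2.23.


chi = S(rho) - sum_i p_i * S(rho_i)
Weighted entropy = 6/12 * 1.41 + 1/12 * 0.47 + 5/12 * 0.73
= 1.0483
chi = 2.23 - 1.0483
= 1.1817

1.1817


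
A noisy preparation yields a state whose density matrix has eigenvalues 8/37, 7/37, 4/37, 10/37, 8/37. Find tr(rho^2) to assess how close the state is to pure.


tr(rho^2) = sum of eigenvalues squared
= (8/37)^2 + (7/37)^2 + (4/37)^2 + (10/37)^2 + (8/37)^2
= (64 + 49 + 16 + 100 + 64) / 1369
= 293/1369
= 0.2140

0.2140


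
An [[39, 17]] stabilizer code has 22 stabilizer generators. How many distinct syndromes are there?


Each stabilizer generator gives a binary (+1 or -1) measurement outcome.
With 22 independent generators:
Total syndromes = 2^22
= 4194304

4194304


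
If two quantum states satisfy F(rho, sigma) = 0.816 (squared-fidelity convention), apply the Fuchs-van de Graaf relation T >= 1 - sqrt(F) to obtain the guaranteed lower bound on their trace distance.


Fuchs-van de Graaf (squared-fidelity convention): 1 - sqrt(F) <= T <= sqrt(1 - F).
Lower bound: T >= 1 - sqrt(F)
sqrt(F) = sqrt(0.816) = 0.9033
T >= 1 - 0.9033
T >= 0.0967

0.0967


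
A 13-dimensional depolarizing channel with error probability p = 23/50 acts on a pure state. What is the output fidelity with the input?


F = (1-p) + p/d
= (1 - 0.4600) + 0.4600/13
= 0.5400 + 0.0354
= 0.5754

0.5754


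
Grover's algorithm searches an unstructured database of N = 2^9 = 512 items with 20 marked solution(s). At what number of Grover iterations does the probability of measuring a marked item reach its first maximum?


After j Grover iterations the success probability is P(j) = sin^2((2j+1)*theta), where sin(theta) = sqrt(k/N).
N = 2^9 = 512, k = 20
sin(theta) = sqrt(k/N) = 0.1976423538
theta = arcsin(sqrt(k/N)) = 0.1989522465 rad
P(j) reaches its first maximum when (2j+1)*theta is as close as possible to pi/2, i.e. j = round(pi/(4*theta) - 1/2).
pi/(4*theta) - 1/2 = 3.4477
(For comparison, the common estimate pi/4 * sqrt(N/k) = 3.9738; the exact maximiser is used here.)
Optimal iterations = 3

3


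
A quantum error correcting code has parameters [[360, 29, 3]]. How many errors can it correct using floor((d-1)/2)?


Code parameters: [[360, 29, 3]], distance d = 3.
Number of correctable errors = floor((d-1)/2)
= floor((3 - 1)/2)
= floor(2/2)
= 1

1


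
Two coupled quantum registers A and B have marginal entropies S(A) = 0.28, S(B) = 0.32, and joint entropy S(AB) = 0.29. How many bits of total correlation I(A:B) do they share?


I(A:B) = S(A) + S(B) - S(AB)
= 0.28 + 0.32 - 0.29
= 0.3100

0.3100


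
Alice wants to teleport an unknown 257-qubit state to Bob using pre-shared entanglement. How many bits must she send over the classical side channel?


Quantum teleportation requires 2 classical bits per qubit teleported.
257 qubit(s) -> 2 * 257 = 514 classical bits

514


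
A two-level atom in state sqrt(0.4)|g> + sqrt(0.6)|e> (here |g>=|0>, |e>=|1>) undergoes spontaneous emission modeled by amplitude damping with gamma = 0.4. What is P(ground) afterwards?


For amplitude damping with parameter gamma on state sqrt(a)|0> + sqrt(b)|1>:
alpha^2 = 0.4, beta^2 = 0.6
P(|0>) = alpha^2 + gamma * beta^2
= 0.4 + 0.4 * 0.6
= 0.4 + 0.2400
= 0.6400

0.6400


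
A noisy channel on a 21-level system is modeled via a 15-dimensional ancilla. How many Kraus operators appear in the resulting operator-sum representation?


Tracing out the environment in an orthonormal basis {|i>_E} gives Kraus operators K_i = <i|_E U |0>_E.
Number of Kraus operators = dim(H_env) = d_env
= 15

15


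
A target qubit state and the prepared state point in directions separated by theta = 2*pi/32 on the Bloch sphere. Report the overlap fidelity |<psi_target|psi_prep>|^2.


For states separated by angle theta on Bloch sphere:
F = cos^2(theta/2)
theta = 2*pi/32 = 0.1963
theta/2 = 0.0982
cos(theta/2) = 0.9952
F = 0.9904

0.9904


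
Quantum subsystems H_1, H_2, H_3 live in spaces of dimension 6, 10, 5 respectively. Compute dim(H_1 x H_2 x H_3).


dim(H_1 x H_2 x H_3) = 6 * 10 * 5
= 60 * 5
= 300

300


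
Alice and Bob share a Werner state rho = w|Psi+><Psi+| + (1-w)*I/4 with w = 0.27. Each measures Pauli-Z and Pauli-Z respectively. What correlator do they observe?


|Psi+> = (|01> + |10>)/sqrt(2)
For the pure Bell state, <Z_A Z_B> = -1 (Bell-state Pauli correlator).
The maximally-mixed part I/4 has tr(I/4 * P tensor P) = 0 for any traceless Pauli P.
So <Z_A Z_B>_rho = w * (-1) + (1 - w) * 0
= 0.27 * (-1)
= -0.2700

-0.2700


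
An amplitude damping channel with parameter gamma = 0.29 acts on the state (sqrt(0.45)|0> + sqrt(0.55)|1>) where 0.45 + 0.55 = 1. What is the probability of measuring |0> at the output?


For amplitude damping with parameter gamma on state sqrt(a)|0> + sqrt(b)|1>:
alpha^2 = 0.45, beta^2 = 0.55
P(|0>) = alpha^2 + gamma * beta^2
= 0.45 + 0.29 * 0.55
= 0.45 + 0.1595
= 0.6095

0.6095


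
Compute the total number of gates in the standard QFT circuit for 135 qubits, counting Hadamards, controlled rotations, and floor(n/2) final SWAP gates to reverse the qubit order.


Hadamard gates: 135
Controlled rotations: n*(n-1)/2 = 135*134/2 = 9045
SWAP gates: floor(n/2) = floor(135/2) = 67
Total = 135 + 9045 + 67
= 9247

9247


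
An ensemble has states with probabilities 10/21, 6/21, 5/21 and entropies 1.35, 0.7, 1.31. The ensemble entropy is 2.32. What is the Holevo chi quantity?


chi = S(rho) - sum_i p_i * S(rho_i)
Weighted entropy = 10/21 * 1.35 + 6/21 * 0.7 + 5/21 * 1.31
= 1.1548
chi = 2.32 - 1.1548
= 1.1652

1.1652


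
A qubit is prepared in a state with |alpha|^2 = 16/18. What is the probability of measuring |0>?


|alpha|^2 = 16/18 = 0.8889
|beta|^2 = 1 - 16/18 = 2/18 = 0.1111
P(|0>) = |alpha|^2 = 0.8889

0.8889


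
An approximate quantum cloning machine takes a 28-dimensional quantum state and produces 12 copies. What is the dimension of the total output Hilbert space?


Output space = H^(tensor 12) where dim(H) = 28
dim = 28^12
= 784 (after 2 factors)
= 21952 (after 3 factors)
= 614656 (after 4 factors)
= 17210368 (after 5 factors)
= 481890304 (after 6 factors)
= 13492928512 (after 7 factors)
= 377801998336 (after 8 factors)
= 10578455953408 (after 9 factors)
= 296196766695424 (after 10 factors)
= 8293509467471872 (after 11 factors)
= 232218265089212416 (after 12 factors)
= 232218265089212416

232218265089212416


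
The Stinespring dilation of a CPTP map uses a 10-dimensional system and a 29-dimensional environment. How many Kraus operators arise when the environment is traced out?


Tracing out the environment in an orthonormal basis {|i>_E} gives Kraus operators K_i = <i|_E U |0>_E.
Number of Kraus operators = dim(H_env) = d_env
= 29

29


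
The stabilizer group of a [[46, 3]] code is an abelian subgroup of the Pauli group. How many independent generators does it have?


For an [[n,k]] stabilizer code:
Number of stabilizer generators = n - k
= 46 - 3
= 43

43


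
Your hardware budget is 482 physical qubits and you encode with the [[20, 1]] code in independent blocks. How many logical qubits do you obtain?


Each code block uses 20 physical qubits for 1 logical qubit(s).
Number of complete blocks = floor(482 / 20) = 24
Logical qubits = 24 * 1
= 24

24


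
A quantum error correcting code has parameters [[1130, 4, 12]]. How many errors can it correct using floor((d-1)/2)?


Code parameters: [[1130, 4, 12]], distance d = 12.
Number of correctable errors = floor((d-1)/2)
= floor((12 - 1)/2)
= floor(11/2)
= 5

5


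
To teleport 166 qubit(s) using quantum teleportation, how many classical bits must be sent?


Quantum teleportation requires 2 classical bits per qubit teleported.
166 qubit(s) -> 2 * 166 = 332 classical bits

332


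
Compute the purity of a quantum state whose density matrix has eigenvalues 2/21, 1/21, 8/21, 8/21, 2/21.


tr(rho^2) = sum of eigenvalues squared
= (2/21)^2 + (1/21)^2 + (8/21)^2 + (8/21)^2 + (2/21)^2
= (4 + 1 + 64 + 64 + 4) / 441
= 137/441
= 0.3107

0.3107


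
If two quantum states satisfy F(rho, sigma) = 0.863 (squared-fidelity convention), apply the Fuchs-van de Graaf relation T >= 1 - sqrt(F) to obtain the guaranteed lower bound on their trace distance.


Fuchs-van de Graaf (squared-fidelity convention): 1 - sqrt(F) <= T <= sqrt(1 - F).
Lower bound: T >= 1 - sqrt(F)
sqrt(F) = sqrt(0.863) = 0.9290
T >= 1 - 0.9290
T >= 0.0710

0.0710


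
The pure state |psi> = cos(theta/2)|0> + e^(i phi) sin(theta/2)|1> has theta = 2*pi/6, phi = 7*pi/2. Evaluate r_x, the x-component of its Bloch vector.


theta = 1.0472, phi = 10.9956
r_x = sin(theta)*cos(phi) = 0.8660 * 0.0000
r_x = 0.0000

0.0000


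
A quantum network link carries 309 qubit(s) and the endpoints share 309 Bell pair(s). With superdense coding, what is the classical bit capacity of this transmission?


Superdense coding allows 2 classical bits per shared entangled pair.
309 pair(s) -> 2 * 309 = 618 classical bits

618


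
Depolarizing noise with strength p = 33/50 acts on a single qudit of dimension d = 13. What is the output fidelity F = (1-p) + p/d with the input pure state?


F = (1-p) + p/d
= (1 - 0.6600) + 0.6600/13
= 0.3400 + 0.0508
= 0.3908

0.3908


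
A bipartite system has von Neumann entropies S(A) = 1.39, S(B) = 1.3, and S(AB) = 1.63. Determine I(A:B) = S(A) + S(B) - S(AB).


I(A:B) = S(A) + S(B) - S(AB)
= 1.39 + 1.3 - 1.63
= 1.0600

1.0600


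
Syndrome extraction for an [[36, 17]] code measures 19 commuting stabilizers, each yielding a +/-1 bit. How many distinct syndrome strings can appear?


Each stabilizer generator gives a binary (+1 or -1) measurement outcome.
With 19 independent generators:
Total syndromes = 2^19
= 524288

524288


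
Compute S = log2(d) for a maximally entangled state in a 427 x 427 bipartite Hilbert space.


For a maximally entangled state in d x d:
S = log2(d) = log2(427)
= 8.7381

8.7381


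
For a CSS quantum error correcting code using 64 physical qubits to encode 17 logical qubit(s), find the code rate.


Code rate R = k/n
= 17/64
= 0.2656

0.2656


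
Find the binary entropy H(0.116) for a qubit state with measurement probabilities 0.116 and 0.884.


S = -p*log2(p) - (1-p)*log2(1-p)
p = 0.1160, 1-p = 0.8840
= -0.1160 * log2(0.1160) - 0.8840 * log2(0.8840)
= -(-0.3605) - (-0.1572)
= 0.5178

0.5178


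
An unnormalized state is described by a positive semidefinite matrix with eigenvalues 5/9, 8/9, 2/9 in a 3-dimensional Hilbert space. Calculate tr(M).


tr(M) = sum of eigenvalues
= 5/9 + 8/9 + 2/9
= 15/9
= 1.6667

1.6667


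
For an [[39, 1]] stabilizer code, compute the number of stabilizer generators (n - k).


For an [[n,k]] stabilizer code:
Number of stabilizer generators = n - k
= 39 - 1
= 38

38


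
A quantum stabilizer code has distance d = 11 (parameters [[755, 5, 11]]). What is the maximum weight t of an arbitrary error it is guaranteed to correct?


Code parameters: [[755, 5, 11]], distance d = 11.
Number of correctable errors = floor((d-1)/2)
= floor((11 - 1)/2)
= floor(10/2)
= 5

5


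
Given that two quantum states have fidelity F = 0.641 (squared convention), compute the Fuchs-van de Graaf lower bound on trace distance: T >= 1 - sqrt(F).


Fuchs-van de Graaf (squared-fidelity convention): 1 - sqrt(F) <= T <= sqrt(1 - F).
Lower bound: T >= 1 - sqrt(F)
sqrt(F) = sqrt(0.641) = 0.8006
T >= 1 - 0.8006
T >= 0.1994

0.1994


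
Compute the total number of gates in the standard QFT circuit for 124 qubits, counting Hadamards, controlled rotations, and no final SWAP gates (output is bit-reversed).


Hadamard gates: 124
Controlled rotations: n*(n-1)/2 = 124*123/2 = 7626
SWAP gates: 0 (omitted)
Total = 124 + 7626
= 7750

7750


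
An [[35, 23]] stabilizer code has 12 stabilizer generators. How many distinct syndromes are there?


Each stabilizer generator gives a binary (+1 or -1) measurement outcome.
With 12 independent generators:
Total syndromes = 2^12
= 4096

4096


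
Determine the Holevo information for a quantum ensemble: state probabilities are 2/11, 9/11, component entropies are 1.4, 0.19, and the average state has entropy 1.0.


chi = S(rho) - sum_i p_i * S(rho_i)
Weighted entropy = 2/11 * 1.4 + 9/11 * 0.19
= 0.4100
chi = 1.0 - 0.4100
= 0.5900

0.5900


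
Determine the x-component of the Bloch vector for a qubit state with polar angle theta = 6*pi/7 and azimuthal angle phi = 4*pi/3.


theta = 2.6928, phi = 4.1888
r_x = sin(theta)*cos(phi) = 0.4339 * -0.5000
r_x = -0.2169

-0.2169


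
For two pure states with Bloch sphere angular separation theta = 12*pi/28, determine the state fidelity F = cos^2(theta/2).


For states separated by angle theta on Bloch sphere:
F = cos^2(theta/2)
theta = 12*pi/28 = 1.3464
theta/2 = 0.6732
cos(theta/2) = 0.7818
F = 0.6113

0.6113


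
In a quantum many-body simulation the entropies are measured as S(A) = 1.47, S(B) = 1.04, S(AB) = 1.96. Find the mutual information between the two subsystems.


I(A:B) = S(A) + S(B) - S(AB)
= 1.47 + 1.04 - 1.96
= 0.5500

0.5500


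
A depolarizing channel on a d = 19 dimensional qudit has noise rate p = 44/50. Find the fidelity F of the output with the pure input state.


F = (1-p) + p/d
= (1 - 0.8800) + 0.8800/19
= 0.1200 + 0.0463
= 0.1663

0.1663


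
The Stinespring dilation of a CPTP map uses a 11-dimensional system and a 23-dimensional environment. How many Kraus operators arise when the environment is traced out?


Tracing out the environment in an orthonormal basis {|i>_E} gives Kraus operators K_i = <i|_E U |0>_E.
Number of Kraus operators = dim(H_env) = d_env
= 23

23


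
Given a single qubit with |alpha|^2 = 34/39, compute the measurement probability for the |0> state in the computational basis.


|alpha|^2 = 34/39 = 0.8718
|beta|^2 = 1 - 34/39 = 5/39 = 0.1282
P(|0>) = |alpha|^2 = 0.8718

0.8718


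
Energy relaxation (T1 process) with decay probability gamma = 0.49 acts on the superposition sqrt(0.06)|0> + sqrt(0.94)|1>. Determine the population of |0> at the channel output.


For amplitude damping with parameter gamma on state sqrt(a)|0> + sqrt(b)|1>:
alpha^2 = 0.06, beta^2 = 0.94
P(|0>) = alpha^2 + gamma * beta^2
= 0.06 + 0.49 * 0.94
= 0.06 + 0.4606
= 0.5206

0.5206
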